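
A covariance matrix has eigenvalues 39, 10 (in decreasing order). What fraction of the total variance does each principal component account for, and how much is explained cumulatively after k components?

Step 1 — total variance = trace(Sigma) = Σ λ_i = 39 + 10 = 49.

Step 2 — fraction explained by component i = λ_i / Σ λ:
  PC1: 39/49 = 0.7959
  PC2: 10/49 = 0.2041

Step 3 — cumulative fraction after k components = (λ_1 + ... + λ_k) / Σ λ:
  k = 1: 39/49 = 0.7959
  k = 2: (39 + 10)/49 = 49/49 = 1

Summary (fraction, with percent):

explained: PC1 0.7959 (79.59%), PC2 0.2041 (20.41%);  cumulative: 0.7959, 1


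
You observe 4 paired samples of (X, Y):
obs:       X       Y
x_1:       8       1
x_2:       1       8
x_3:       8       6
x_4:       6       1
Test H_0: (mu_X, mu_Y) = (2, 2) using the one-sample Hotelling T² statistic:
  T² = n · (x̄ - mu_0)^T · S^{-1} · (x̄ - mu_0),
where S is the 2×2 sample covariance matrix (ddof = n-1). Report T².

Step 1 — sample mean vector:
  mean(X) = (8 + 1 + 8 + 6) / 4 = 23/4 = 5.75
  mean(Y) = (1 + 8 + 6 + 1) / 4 = 16/4 = 4
  x̄ = (5.75, 4),  deviation x̄ - mu_0 = (5.75, 4) - (2, 2) = (3.75, 2).

Step 2 — sample covariance matrix, S[i,j] = (1/(n-1)) · Σ_k (x_{k,i} - mean_i) · (x_{k,j} - mean_j), divisor n-1 = 3:
  S[X,X] = ((2.25)·(2.25) + (-4.75)·(-4.75) + (2.25)·(2.25) + (0.25)·(0.25)) / 3 = 32.75/3 = 10.9167
  S[X,Y] = ((2.25)·(-3) + (-4.75)·(4) + (2.25)·(2) + (0.25)·(-3)) / 3 = -22/3 = -7.3333
  S[Y,Y] = ((-3)·(-3) + (4)·(4) + (2)·(2) + (-3)·(-3)) / 3 = 38/3 = 12.6667
  S = [[10.9167, -7.3333],
 [-7.3333, 12.6667]].

Step 3 — invert S. det(S) = 10.9167·12.6667 - (-7.3333)² = 84.5.
  S^{-1} = (1/det) · [[d, -b], [-b, a]] = [[0.1499, 0.0868],
 [0.0868, 0.1292]].

Step 4 — quadratic form (x̄ - mu_0)^T · S^{-1} · (x̄ - mu_0):
  S^{-1} · (x̄ - mu_0) = (0.7357, 0.5838),
  (x̄ - mu_0)^T · [...] = (3.75)·(0.7357) + (2)·(0.5838) = 3.9265.

Step 5 — scale by n: T² = 4 · 3.9265 = 15.7061.

T² ≈ 15.7061


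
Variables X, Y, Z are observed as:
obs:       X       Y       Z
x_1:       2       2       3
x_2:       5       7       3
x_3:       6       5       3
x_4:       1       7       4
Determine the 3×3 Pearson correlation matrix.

Step 1 — column means:
  mean(X) = (2 + 5 + 6 + 1) / 4 = 14/4 = 3.5
  mean(Y) = (2 + 7 + 5 + 7) / 4 = 21/4 = 5.25
  mean(Z) = (3 + 3 + 3 + 4) / 4 = 13/4 = 3.25

Step 2 — sample variances and covariances s[i,j] = (1/(n-1)) · Σ_k (x_{k,i} - mean_i) · (x_{k,j} - mean_j), with n-1 = 3:
  s[X,X] = ((-1.5)·(-1.5) + (1.5)·(1.5) + (2.5)·(2.5) + (-2.5)·(-2.5)) / 3 = 17/3 = 5.6667
  s[X,Y] = ((-1.5)·(-3.25) + (1.5)·(1.75) + (2.5)·(-0.25) + (-2.5)·(1.75)) / 3 = 2.5/3 = 0.8333
  s[X,Z] = ((-1.5)·(-0.25) + (1.5)·(-0.25) + (2.5)·(-0.25) + (-2.5)·(0.75)) / 3 = -2.5/3 = -0.8333
  s[Y,Y] = ((-3.25)·(-3.25) + (1.75)·(1.75) + (-0.25)·(-0.25) + (1.75)·(1.75)) / 3 = 16.75/3 = 5.5833
  s[Y,Z] = ((-3.25)·(-0.25) + (1.75)·(-0.25) + (-0.25)·(-0.25) + (1.75)·(0.75)) / 3 = 1.75/3 = 0.5833
  s[Z,Z] = ((-0.25)·(-0.25) + (-0.25)·(-0.25) + (-0.25)·(-0.25) + (0.75)·(0.75)) / 3 = 0.75/3 = 0.25
  Sample standard deviations s_i = √(s[i,i]):
  s(X) = √(5.6667) = 2.3805
  s(Y) = √(5.5833) = 2.3629
  s(Z) = √(0.25) = 0.5

Step 3 — r_{ij} = s_{ij} / (s_i · s_j):
  r[X,X] = 1 (diagonal).
  r[X,Y] = 0.8333 / (2.3805 · 2.3629) = 0.8333 / 5.6248 = 0.1482
  r[X,Z] = -0.8333 / (2.3805 · 0.5) = -0.8333 / 1.1902 = -0.7001
  r[Y,Y] = 1 (diagonal).
  r[Y,Z] = 0.5833 / (2.3629 · 0.5) = 0.5833 / 1.1815 = 0.4937
  r[Z,Z] = 1 (diagonal).

R is symmetric with unit diagonal. Assembling:

R = [[1, 0.1482, -0.7001],
 [0.1482, 1, 0.4937],
 [-0.7001, 0.4937, 1]]


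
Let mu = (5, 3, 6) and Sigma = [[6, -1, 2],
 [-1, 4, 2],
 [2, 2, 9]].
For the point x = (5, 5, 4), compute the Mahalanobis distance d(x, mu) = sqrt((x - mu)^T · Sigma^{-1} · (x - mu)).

Step 1 — centre the observation: (x - mu) = (0, 2, -2).

Step 2 — invert Sigma (cofactor / det for 3×3, or solve directly):
  Sigma^{-1} = [[0.2013, 0.0818, -0.0629],
 [0.0818, 0.3145, -0.0881],
 [-0.0629, -0.0881, 0.1447]].

Step 3 — form the quadratic (x - mu)^T · Sigma^{-1} · (x - mu):
  Sigma^{-1} · (x - mu) = (0.2893, 0.805, -0.4654).
  (x - mu)^T · [Sigma^{-1} · (x - mu)] = (0)·(0.2893) + (2)·(0.805) + (-2)·(-0.4654) = 2.5409.

Step 4 — take square root: d = √(2.5409) ≈ 1.594.

d(x, mu) = √(2.5409) ≈ 1.594


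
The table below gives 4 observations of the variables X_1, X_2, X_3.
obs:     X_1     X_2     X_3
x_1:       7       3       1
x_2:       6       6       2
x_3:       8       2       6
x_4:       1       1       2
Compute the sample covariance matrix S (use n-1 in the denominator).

Step 1 — column means:
  mean(X_1) = (7 + 6 + 8 + 1) / 4 = 22/4 = 5.5
  mean(X_2) = (3 + 6 + 2 + 1) / 4 = 12/4 = 3
  mean(X_3) = (1 + 2 + 6 + 2) / 4 = 11/4 = 2.75

Step 2 — sample covariance S[i,j] = (1/(n-1)) · Σ_k (x_{k,i} - mean_i) · (x_{k,j} - mean_j), with n-1 = 3.
  S[X_1,X_1] = ((1.5)·(1.5) + (0.5)·(0.5) + (2.5)·(2.5) + (-4.5)·(-4.5)) / 3 = 29/3 = 9.6667
  S[X_1,X_2] = ((1.5)·(0) + (0.5)·(3) + (2.5)·(-1) + (-4.5)·(-2)) / 3 = 8/3 = 2.6667
  S[X_1,X_3] = ((1.5)·(-1.75) + (0.5)·(-0.75) + (2.5)·(3.25) + (-4.5)·(-0.75)) / 3 = 8.5/3 = 2.8333
  S[X_2,X_2] = ((0)·(0) + (3)·(3) + (-1)·(-1) + (-2)·(-2)) / 3 = 14/3 = 4.6667
  S[X_2,X_3] = ((0)·(-1.75) + (3)·(-0.75) + (-1)·(3.25) + (-2)·(-0.75)) / 3 = -4/3 = -1.3333
  S[X_3,X_3] = ((-1.75)·(-1.75) + (-0.75)·(-0.75) + (3.25)·(3.25) + (-0.75)·(-0.75)) / 3 = 14.75/3 = 4.9167

S is symmetric (S[j,i] = S[i,j]). Assembling:

S = [[9.6667, 2.6667, 2.8333],
 [2.6667, 4.6667, -1.3333],
 [2.8333, -1.3333, 4.9167]]


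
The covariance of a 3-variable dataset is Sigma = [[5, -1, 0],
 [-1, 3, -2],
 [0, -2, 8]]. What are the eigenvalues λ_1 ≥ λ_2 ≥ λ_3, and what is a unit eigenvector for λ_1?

Step 1 — characteristic polynomial p(λ) = det(λI - Sigma) = λ³ - tr·λ² + c_1·λ - det, where tr = trace, c_1 = sum of the principal 2×2 minors, det = det(Sigma):
  tr = 5 + 3 + 8 = 16,
  c_1 = (5·3 - (-1)²) + (5·8 - (0)²) + (3·8 - (-2)²) = 14 + 40 + 20 = 74,
  det = 5·(3·8 - (-2)²) - (-1)·((-1)·8 - (-2)·(0)) + (0)·((-1)·(-2) - 3·(0)) = 5·(20) - (-1)·(-8) + (0)·(2) = 92.
  So p(λ) = λ³ - 16λ² + 74λ - 92.
Step 2 — look for an integer root (rational root theorem: any rational root is an integer divisor of 92). Testing λ = 2:
  p(2) = 8 - 64 + 148 - 92 = 0  ✓
  Dividing out (λ - 2): p(λ) = (λ - 2)(λ² - 14λ + 46).
Step 3 — remaining eigenvalues from the quadratic λ² - 14λ + 46 = 0:
  Δ = 14² - 4·46 = 196 - 184 = 12,  λ = (14 ± √12)/2 = (14 ± 3.4641)/2 ≈ 8.7321 or 5.2679.
  Sorted: λ_1 = 8.7321,  λ_2 = 5.2679,  λ_3 = 2  (check: sum = 16 = tr ✓).

Step 4 — unit eigenvector for λ_1 ≈ 8.7321: v spans the null space of (Sigma - λ_1 I), whose rows are
  r_1 = (-3.7321, -1, 0),  r_2 = (-1, -5.7321, -2),  r_3 = (0, -2, -0.7321).
  v is orthogonal to every row, so take v ∝ r_1 × r_2 = ((-1)·(-2) - (0)·(-5.7321), (0)·(-1) - (-3.7321)·(-2), (-3.7321)·(-5.7321) - (-1)·(-1)) ≈ (2, -7.4641, 20.3923).
  Let u = (2, -7.4641, 20.3923).
  ||u|| = √((2)² + (-7.4641)² + (20.3923)²) = √(475.5589) ≈ 21.8073,  v_1 = u/||u|| ≈ (0.0917, -0.3423, 0.9351) (||v_1|| = 1).

λ_1 = 8.7321,  λ_2 = 5.2679,  λ_3 = 2;  v_1 ≈ (0.0917, -0.3423, 0.9351)


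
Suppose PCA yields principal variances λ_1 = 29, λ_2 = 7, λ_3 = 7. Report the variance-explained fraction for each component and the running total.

Step 1 — total variance = trace(Sigma) = Σ λ_i = 29 + 7 + 7 = 43.

Step 2 — fraction explained by component i = λ_i / Σ λ:
  PC1: 29/43 = 0.6744
  PC2: 7/43 = 0.1628
  PC3: 7/43 = 0.1628

Step 3 — cumulative fraction after k components = (λ_1 + ... + λ_k) / Σ λ:
  k = 1: 29/43 = 0.6744
  k = 2: (29 + 7)/43 = 36/43 = 0.8372
  k = 3: (29 + 7 + 7)/43 = 43/43 = 1

Summary (fraction, with percent):

explained: PC1 0.6744 (67.44%), PC2 0.1628 (16.28%), PC3 0.1628 (16.28%);  cumulative: 0.6744, 0.8372, 1


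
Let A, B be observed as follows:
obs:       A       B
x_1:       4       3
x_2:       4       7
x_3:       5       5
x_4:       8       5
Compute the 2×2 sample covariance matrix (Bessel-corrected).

Step 1 — column means:
  mean(A) = (4 + 4 + 5 + 8) / 4 = 21/4 = 5.25
  mean(B) = (3 + 7 + 5 + 5) / 4 = 20/4 = 5

Step 2 — sample covariance S[i,j] = (1/(n-1)) · Σ_k (x_{k,i} - mean_i) · (x_{k,j} - mean_j), with n-1 = 3.
  S[A,A] = ((-1.25)·(-1.25) + (-1.25)·(-1.25) + (-0.25)·(-0.25) + (2.75)·(2.75)) / 3 = 10.75/3 = 3.5833
  S[A,B] = ((-1.25)·(-2) + (-1.25)·(2) + (-0.25)·(0) + (2.75)·(0)) / 3 = 0/3 = 0
  S[B,B] = ((-2)·(-2) + (2)·(2) + (0)·(0) + (0)·(0)) / 3 = 8/3 = 2.6667

S is symmetric (S[j,i] = S[i,j]). Assembling:

S = [[3.5833, 0],
 [0, 2.6667]]


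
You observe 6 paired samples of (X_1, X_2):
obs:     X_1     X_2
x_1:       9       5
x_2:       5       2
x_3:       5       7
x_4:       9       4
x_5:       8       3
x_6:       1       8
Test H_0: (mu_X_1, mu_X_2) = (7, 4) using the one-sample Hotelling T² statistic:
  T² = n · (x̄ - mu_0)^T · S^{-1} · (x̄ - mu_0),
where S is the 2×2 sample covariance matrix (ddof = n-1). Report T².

Step 1 — sample mean vector:
  mean(X_1) = (9 + 5 + 5 + 9 + 8 + 1) / 6 = 37/6 = 6.1667
  mean(X_2) = (5 + 2 + 7 + 4 + 3 + 8) / 6 = 29/6 = 4.8333
  x̄ = (6.1667, 4.8333),  deviation x̄ - mu_0 = (6.1667, 4.8333) - (7, 4) = (-0.8333, 0.8333).

Step 2 — sample covariance matrix, S[i,j] = (1/(n-1)) · Σ_k (x_{k,i} - mean_i) · (x_{k,j} - mean_j), divisor n-1 = 5:
  S[X_1,X_1] = ((2.8333)·(2.8333) + (-1.1667)·(-1.1667) + (-1.1667)·(-1.1667) + (2.8333)·(2.8333) + (1.8333)·(1.8333) + (-5.1667)·(-5.1667)) / 5 = 48.8333/5 = 9.7667
  S[X_1,X_2] = ((2.8333)·(0.1667) + (-1.1667)·(-2.8333) + (-1.1667)·(2.1667) + (2.8333)·(-0.8333) + (1.8333)·(-1.8333) + (-5.1667)·(3.1667)) / 5 = -20.8333/5 = -4.1667
  S[X_2,X_2] = ((0.1667)·(0.1667) + (-2.8333)·(-2.8333) + (2.1667)·(2.1667) + (-0.8333)·(-0.8333) + (-1.8333)·(-1.8333) + (3.1667)·(3.1667)) / 5 = 26.8333/5 = 5.3667
  S = [[9.7667, -4.1667],
 [-4.1667, 5.3667]].

Step 3 — invert S. det(S) = 9.7667·5.3667 - (-4.1667)² = 35.0533.
  S^{-1} = (1/det) · [[d, -b], [-b, a]] = [[0.1531, 0.1189],
 [0.1189, 0.2786]].

Step 4 — quadratic form (x̄ - mu_0)^T · S^{-1} · (x̄ - mu_0):
  S^{-1} · (x̄ - mu_0) = (-0.0285, 0.1331),
  (x̄ - mu_0)^T · [...] = (-0.8333)·(-0.0285) + (0.8333)·(0.1331) = 0.1347.

Step 5 — scale by n: T² = 6 · 0.1347 = 0.8083.

T² ≈ 0.8083


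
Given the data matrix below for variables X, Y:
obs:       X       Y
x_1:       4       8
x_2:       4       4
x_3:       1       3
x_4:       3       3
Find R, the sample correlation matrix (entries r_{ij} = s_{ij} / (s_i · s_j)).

Step 1 — column means:
  mean(X) = (4 + 4 + 1 + 3) / 4 = 12/4 = 3
  mean(Y) = (8 + 4 + 3 + 3) / 4 = 18/4 = 4.5

Step 2 — sample variances and covariances s[i,j] = (1/(n-1)) · Σ_k (x_{k,i} - mean_i) · (x_{k,j} - mean_j), with n-1 = 3:
  s[X,X] = ((1)·(1) + (1)·(1) + (-2)·(-2) + (0)·(0)) / 3 = 6/3 = 2
  s[X,Y] = ((1)·(3.5) + (1)·(-0.5) + (-2)·(-1.5) + (0)·(-1.5)) / 3 = 6/3 = 2
  s[Y,Y] = ((3.5)·(3.5) + (-0.5)·(-0.5) + (-1.5)·(-1.5) + (-1.5)·(-1.5)) / 3 = 17/3 = 5.6667
  Sample standard deviations s_i = √(s[i,i]):
  s(X) = √(2) = 1.4142
  s(Y) = √(5.6667) = 2.3805

Step 3 — r_{ij} = s_{ij} / (s_i · s_j):
  r[X,X] = 1 (diagonal).
  r[X,Y] = 2 / (1.4142 · 2.3805) = 2 / 3.3665 = 0.5941
  r[Y,Y] = 1 (diagonal).

R is symmetric with unit diagonal. Assembling:

R = [[1, 0.5941],
 [0.5941, 1]]


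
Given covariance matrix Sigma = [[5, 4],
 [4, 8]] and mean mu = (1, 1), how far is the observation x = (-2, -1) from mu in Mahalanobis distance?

Step 1 — centre the observation: (x - mu) = (-3, -2).

Step 2 — invert Sigma. det(Sigma) = 5·8 - (4)² = 24.
  Sigma^{-1} = (1/det) · [[d, -b], [-b, a]] = [[0.3333, -0.1667],
 [-0.1667, 0.2083]].

Step 3 — form the quadratic (x - mu)^T · Sigma^{-1} · (x - mu):
  Sigma^{-1} · (x - mu) = (-0.6667, 0.0833).
  (x - mu)^T · [Sigma^{-1} · (x - mu)] = (-3)·(-0.6667) + (-2)·(0.0833) = 1.8333.

Step 4 — take square root: d = √(1.8333) ≈ 1.354.

d(x, mu) = √(1.8333) ≈ 1.354


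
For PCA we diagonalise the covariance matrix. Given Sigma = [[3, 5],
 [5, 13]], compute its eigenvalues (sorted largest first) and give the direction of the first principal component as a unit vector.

Step 1 — characteristic polynomial of 2×2 Sigma:
  det(Sigma - λI) = λ² - trace · λ + det = 0.
  trace = 3 + 13 = 16, det = 3·13 - (5)² = 14.
Step 2 — discriminant:
  Δ = trace² - 4·det = 256 - 56 = 200.
Step 3 — eigenvalues:
  λ = (trace ± √Δ)/2 = (16 ± 14.1421)/2,
  λ_1 = 15.0711,  λ_2 = 0.9289.

Step 4 — unit eigenvector for λ_1: solve (Sigma - λ_1 I)v = 0. First row:
  (3 - 15.0711)·v_x + (5)·v_y = 0, i.e. (-12.0711)·v_x + (5)·v_y = 0,
  so v ∝ (b, λ_1 - a) = (5, 12.0711) = u.
  ||u|| = √((5)² + (12.0711)²) = √(170.7107) ≈ 13.0656,
  v_1 = u/||u|| ≈ (0.3827, 0.9239) (||v_1|| = 1).

λ_1 = 15.0711,  λ_2 = 0.9289;  v_1 ≈ (0.3827, 0.9239)


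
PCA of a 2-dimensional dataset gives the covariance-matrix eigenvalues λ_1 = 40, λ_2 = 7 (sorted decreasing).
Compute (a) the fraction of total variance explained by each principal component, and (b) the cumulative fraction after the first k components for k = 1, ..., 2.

Step 1 — total variance = trace(Sigma) = Σ λ_i = 40 + 7 = 47.

Step 2 — fraction explained by component i = λ_i / Σ λ:
  PC1: 40/47 = 0.8511
  PC2: 7/47 = 0.1489

Step 3 — cumulative fraction after k components = (λ_1 + ... + λ_k) / Σ λ:
  k = 1: 40/47 = 0.8511
  k = 2: (40 + 7)/47 = 47/47 = 1

Summary (fraction, with percent):

explained: PC1 0.8511 (85.11%), PC2 0.1489 (14.89%);  cumulative: 0.8511, 1


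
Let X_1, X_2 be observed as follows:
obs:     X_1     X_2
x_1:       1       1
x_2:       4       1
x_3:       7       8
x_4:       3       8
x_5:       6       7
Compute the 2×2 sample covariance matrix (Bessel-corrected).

Step 1 — column means:
  mean(X_1) = (1 + 4 + 7 + 3 + 6) / 5 = 21/5 = 4.2
  mean(X_2) = (1 + 1 + 8 + 8 + 7) / 5 = 25/5 = 5

Step 2 — sample covariance S[i,j] = (1/(n-1)) · Σ_k (x_{k,i} - mean_i) · (x_{k,j} - mean_j), with n-1 = 4.
  S[X_1,X_1] = ((-3.2)·(-3.2) + (-0.2)·(-0.2) + (2.8)·(2.8) + (-1.2)·(-1.2) + (1.8)·(1.8)) / 4 = 22.8/4 = 5.7
  S[X_1,X_2] = ((-3.2)·(-4) + (-0.2)·(-4) + (2.8)·(3) + (-1.2)·(3) + (1.8)·(2)) / 4 = 22/4 = 5.5
  S[X_2,X_2] = ((-4)·(-4) + (-4)·(-4) + (3)·(3) + (3)·(3) + (2)·(2)) / 4 = 54/4 = 13.5

S is symmetric (S[j,i] = S[i,j]). Assembling:

S = [[5.7, 5.5],
 [5.5, 13.5]]


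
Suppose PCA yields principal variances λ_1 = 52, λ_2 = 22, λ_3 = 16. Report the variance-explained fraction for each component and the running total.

Step 1 — total variance = trace(Sigma) = Σ λ_i = 52 + 22 + 16 = 90.

Step 2 — fraction explained by component i = λ_i / Σ λ:
  PC1: 52/90 = 0.5778
  PC2: 22/90 = 0.2444
  PC3: 16/90 = 0.1778

Step 3 — cumulative fraction after k components = (λ_1 + ... + λ_k) / Σ λ:
  k = 1: 52/90 = 0.5778
  k = 2: (52 + 22)/90 = 74/90 = 0.8222
  k = 3: (52 + 22 + 16)/90 = 90/90 = 1

Summary (fraction, with percent):

explained: PC1 0.5778 (57.78%), PC2 0.2444 (24.44%), PC3 0.1778 (17.78%);  cumulative: 0.5778, 0.8222, 1


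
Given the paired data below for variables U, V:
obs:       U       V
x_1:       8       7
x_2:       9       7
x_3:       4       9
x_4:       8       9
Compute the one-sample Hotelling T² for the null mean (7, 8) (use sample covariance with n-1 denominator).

Step 1 — sample mean vector:
  mean(U) = (8 + 9 + 4 + 8) / 4 = 29/4 = 7.25
  mean(V) = (7 + 7 + 9 + 9) / 4 = 32/4 = 8
  x̄ = (7.25, 8),  deviation x̄ - mu_0 = (7.25, 8) - (7, 8) = (0.25, 0).

Step 2 — sample covariance matrix, S[i,j] = (1/(n-1)) · Σ_k (x_{k,i} - mean_i) · (x_{k,j} - mean_j), divisor n-1 = 3:
  S[U,U] = ((0.75)·(0.75) + (1.75)·(1.75) + (-3.25)·(-3.25) + (0.75)·(0.75)) / 3 = 14.75/3 = 4.9167
  S[U,V] = ((0.75)·(-1) + (1.75)·(-1) + (-3.25)·(1) + (0.75)·(1)) / 3 = -5/3 = -1.6667
  S[V,V] = ((-1)·(-1) + (-1)·(-1) + (1)·(1) + (1)·(1)) / 3 = 4/3 = 1.3333
  S = [[4.9167, -1.6667],
 [-1.6667, 1.3333]].

Step 3 — invert S. det(S) = 4.9167·1.3333 - (-1.6667)² = 3.7778.
  S^{-1} = (1/det) · [[d, -b], [-b, a]] = [[0.3529, 0.4412],
 [0.4412, 1.3015]].

Step 4 — quadratic form (x̄ - mu_0)^T · S^{-1} · (x̄ - mu_0):
  S^{-1} · (x̄ - mu_0) = (0.0882, 0.1103),
  (x̄ - mu_0)^T · [...] = (0.25)·(0.0882) + (0)·(0.1103) = 0.0221.

Step 5 — scale by n: T² = 4 · 0.0221 = 0.0882.

T² ≈ 0.0882


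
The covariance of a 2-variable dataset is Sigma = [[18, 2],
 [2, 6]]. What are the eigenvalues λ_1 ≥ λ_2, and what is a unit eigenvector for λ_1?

Step 1 — characteristic polynomial of 2×2 Sigma:
  det(Sigma - λI) = λ² - trace · λ + det = 0.
  trace = 18 + 6 = 24, det = 18·6 - (2)² = 104.
Step 2 — discriminant:
  Δ = trace² - 4·det = 576 - 416 = 160.
Step 3 — eigenvalues:
  λ = (trace ± √Δ)/2 = (24 ± 12.6491)/2,
  λ_1 = 18.3246,  λ_2 = 5.6754.

Step 4 — unit eigenvector for λ_1: solve (Sigma - λ_1 I)v = 0. First row:
  (18 - 18.3246)·v_x + (2)·v_y = 0, i.e. (-0.3246)·v_x + (2)·v_y = 0,
  so v ∝ (b, λ_1 - a) = (2, 0.3246) = u.
  ||u|| = √((2)² + (0.3246)²) = √(4.1053) ≈ 2.0262,
  v_1 = u/||u|| ≈ (0.9871, 0.1602) (||v_1|| = 1).

λ_1 = 18.3246,  λ_2 = 5.6754;  v_1 ≈ (0.9871, 0.1602)


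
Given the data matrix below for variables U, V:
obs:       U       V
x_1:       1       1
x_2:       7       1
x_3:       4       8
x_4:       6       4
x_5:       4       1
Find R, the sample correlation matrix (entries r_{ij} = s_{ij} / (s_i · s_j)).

Step 1 — column means:
  mean(U) = (1 + 7 + 4 + 6 + 4) / 5 = 22/5 = 4.4
  mean(V) = (1 + 1 + 8 + 4 + 1) / 5 = 15/5 = 3

Step 2 — sample variances and covariances s[i,j] = (1/(n-1)) · Σ_k (x_{k,i} - mean_i) · (x_{k,j} - mean_j), with n-1 = 4:
  s[U,U] = ((-3.4)·(-3.4) + (2.6)·(2.6) + (-0.4)·(-0.4) + (1.6)·(1.6) + (-0.4)·(-0.4)) / 4 = 21.2/4 = 5.3
  s[U,V] = ((-3.4)·(-2) + (2.6)·(-2) + (-0.4)·(5) + (1.6)·(1) + (-0.4)·(-2)) / 4 = 2/4 = 0.5
  s[V,V] = ((-2)·(-2) + (-2)·(-2) + (5)·(5) + (1)·(1) + (-2)·(-2)) / 4 = 38/4 = 9.5
  Sample standard deviations s_i = √(s[i,i]):
  s(U) = √(5.3) = 2.3022
  s(V) = √(9.5) = 3.0822

Step 3 — r_{ij} = s_{ij} / (s_i · s_j):
  r[U,U] = 1 (diagonal).
  r[U,V] = 0.5 / (2.3022 · 3.0822) = 0.5 / 7.0958 = 0.0705
  r[V,V] = 1 (diagonal).

R is symmetric with unit diagonal. Assembling:

R = [[1, 0.0705],
 [0.0705, 1]]


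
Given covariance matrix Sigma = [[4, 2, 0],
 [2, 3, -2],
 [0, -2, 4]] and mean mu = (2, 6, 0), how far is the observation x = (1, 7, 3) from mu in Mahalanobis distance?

Step 1 — centre the observation: (x - mu) = (-1, 1, 3).

Step 2 — invert Sigma (cofactor / det for 3×3, or solve directly):
  Sigma^{-1} = [[0.5, -0.5, -0.25],
 [-0.5, 1, 0.5],
 [-0.25, 0.5, 0.5]].

Step 3 — form the quadratic (x - mu)^T · Sigma^{-1} · (x - mu):
  Sigma^{-1} · (x - mu) = (-1.75, 3, 2.25).
  (x - mu)^T · [Sigma^{-1} · (x - mu)] = (-1)·(-1.75) + (1)·(3) + (3)·(2.25) = 11.5.

Step 4 — take square root: d = √(11.5) ≈ 3.3912.

d(x, mu) = √(11.5) ≈ 3.3912


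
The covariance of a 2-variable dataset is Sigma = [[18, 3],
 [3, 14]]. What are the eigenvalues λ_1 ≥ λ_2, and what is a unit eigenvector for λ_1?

Step 1 — characteristic polynomial of 2×2 Sigma:
  det(Sigma - λI) = λ² - trace · λ + det = 0.
  trace = 18 + 14 = 32, det = 18·14 - (3)² = 243.
Step 2 — discriminant:
  Δ = trace² - 4·det = 1024 - 972 = 52.
Step 3 — eigenvalues:
  λ = (trace ± √Δ)/2 = (32 ± 7.2111)/2,
  λ_1 = 19.6056,  λ_2 = 12.3944.

Step 4 — unit eigenvector for λ_1: solve (Sigma - λ_1 I)v = 0. First row:
  (18 - 19.6056)·v_x + (3)·v_y = 0, i.e. (-1.6056)·v_x + (3)·v_y = 0,
  so v ∝ (b, λ_1 - a) = (3, 1.6056) = u.
  ||u|| = √((3)² + (1.6056)²) = √(11.5778) ≈ 3.4026,
  v_1 = u/||u|| ≈ (0.8817, 0.4719) (||v_1|| = 1).

λ_1 = 19.6056,  λ_2 = 12.3944;  v_1 ≈ (0.8817, 0.4719)


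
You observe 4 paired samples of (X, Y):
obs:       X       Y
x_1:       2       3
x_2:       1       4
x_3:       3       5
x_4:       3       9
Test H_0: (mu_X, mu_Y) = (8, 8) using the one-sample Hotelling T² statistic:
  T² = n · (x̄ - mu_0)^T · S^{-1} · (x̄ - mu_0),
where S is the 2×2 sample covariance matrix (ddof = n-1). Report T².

Step 1 — sample mean vector:
  mean(X) = (2 + 1 + 3 + 3) / 4 = 9/4 = 2.25
  mean(Y) = (3 + 4 + 5 + 9) / 4 = 21/4 = 5.25
  x̄ = (2.25, 5.25),  deviation x̄ - mu_0 = (2.25, 5.25) - (8, 8) = (-5.75, -2.75).

Step 2 — sample covariance matrix, S[i,j] = (1/(n-1)) · Σ_k (x_{k,i} - mean_i) · (x_{k,j} - mean_j), divisor n-1 = 3:
  S[X,X] = ((-0.25)·(-0.25) + (-1.25)·(-1.25) + (0.75)·(0.75) + (0.75)·(0.75)) / 3 = 2.75/3 = 0.9167
  S[X,Y] = ((-0.25)·(-2.25) + (-1.25)·(-1.25) + (0.75)·(-0.25) + (0.75)·(3.75)) / 3 = 4.75/3 = 1.5833
  S[Y,Y] = ((-2.25)·(-2.25) + (-1.25)·(-1.25) + (-0.25)·(-0.25) + (3.75)·(3.75)) / 3 = 20.75/3 = 6.9167
  S = [[0.9167, 1.5833],
 [1.5833, 6.9167]].

Step 3 — invert S. det(S) = 0.9167·6.9167 - (1.5833)² = 3.8333.
  S^{-1} = (1/det) · [[d, -b], [-b, a]] = [[1.8043, -0.413],
 [-0.413, 0.2391]].

Step 4 — quadratic form (x̄ - mu_0)^T · S^{-1} · (x̄ - mu_0):
  S^{-1} · (x̄ - mu_0) = (-9.2391, 1.7174),
  (x̄ - mu_0)^T · [...] = (-5.75)·(-9.2391) + (-2.75)·(1.7174) = 48.4022.

Step 5 — scale by n: T² = 4 · 48.4022 = 193.6087.

T² ≈ 193.6087


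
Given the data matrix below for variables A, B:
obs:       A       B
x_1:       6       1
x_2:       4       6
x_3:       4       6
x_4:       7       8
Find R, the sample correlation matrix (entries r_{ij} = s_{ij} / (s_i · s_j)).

Step 1 — column means:
  mean(A) = (6 + 4 + 4 + 7) / 4 = 21/4 = 5.25
  mean(B) = (1 + 6 + 6 + 8) / 4 = 21/4 = 5.25

Step 2 — sample variances and covariances s[i,j] = (1/(n-1)) · Σ_k (x_{k,i} - mean_i) · (x_{k,j} - mean_j), with n-1 = 3:
  s[A,A] = ((0.75)·(0.75) + (-1.25)·(-1.25) + (-1.25)·(-1.25) + (1.75)·(1.75)) / 3 = 6.75/3 = 2.25
  s[A,B] = ((0.75)·(-4.25) + (-1.25)·(0.75) + (-1.25)·(0.75) + (1.75)·(2.75)) / 3 = -0.25/3 = -0.0833
  s[B,B] = ((-4.25)·(-4.25) + (0.75)·(0.75) + (0.75)·(0.75) + (2.75)·(2.75)) / 3 = 26.75/3 = 8.9167
  Sample standard deviations s_i = √(s[i,i]):
  s(A) = √(2.25) = 1.5
  s(B) = √(8.9167) = 2.9861

Step 3 — r_{ij} = s_{ij} / (s_i · s_j):
  r[A,A] = 1 (diagonal).
  r[A,B] = -0.0833 / (1.5 · 2.9861) = -0.0833 / 4.4791 = -0.0186
  r[B,B] = 1 (diagonal).

R is symmetric with unit diagonal. Assembling:

R = [[1, -0.0186],
 [-0.0186, 1]]


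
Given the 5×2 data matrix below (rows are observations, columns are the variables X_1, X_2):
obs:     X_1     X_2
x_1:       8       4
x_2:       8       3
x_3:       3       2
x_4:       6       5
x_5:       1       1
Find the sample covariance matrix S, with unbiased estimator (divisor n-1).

Step 1 — column means:
  mean(X_1) = (8 + 8 + 3 + 6 + 1) / 5 = 26/5 = 5.2
  mean(X_2) = (4 + 3 + 2 + 5 + 1) / 5 = 15/5 = 3

Step 2 — sample covariance S[i,j] = (1/(n-1)) · Σ_k (x_{k,i} - mean_i) · (x_{k,j} - mean_j), with n-1 = 4.
  S[X_1,X_1] = ((2.8)·(2.8) + (2.8)·(2.8) + (-2.2)·(-2.2) + (0.8)·(0.8) + (-4.2)·(-4.2)) / 4 = 38.8/4 = 9.7
  S[X_1,X_2] = ((2.8)·(1) + (2.8)·(0) + (-2.2)·(-1) + (0.8)·(2) + (-4.2)·(-2)) / 4 = 15/4 = 3.75
  S[X_2,X_2] = ((1)·(1) + (0)·(0) + (-1)·(-1) + (2)·(2) + (-2)·(-2)) / 4 = 10/4 = 2.5

S is symmetric (S[j,i] = S[i,j]). Assembling:

S = [[9.7, 3.75],
 [3.75, 2.5]]


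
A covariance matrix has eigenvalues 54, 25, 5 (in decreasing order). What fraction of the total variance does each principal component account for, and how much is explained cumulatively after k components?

Step 1 — total variance = trace(Sigma) = Σ λ_i = 54 + 25 + 5 = 84.

Step 2 — fraction explained by component i = λ_i / Σ λ:
  PC1: 54/84 = 0.6429
  PC2: 25/84 = 0.2976
  PC3: 5/84 = 0.0595

Step 3 — cumulative fraction after k components = (λ_1 + ... + λ_k) / Σ λ:
  k = 1: 54/84 = 0.6429
  k = 2: (54 + 25)/84 = 79/84 = 0.9405
  k = 3: (54 + 25 + 5)/84 = 84/84 = 1

Summary (fraction, with percent):

explained: PC1 0.6429 (64.29%), PC2 0.2976 (29.76%), PC3 0.0595 (5.95%);  cumulative: 0.6429, 0.9405, 1


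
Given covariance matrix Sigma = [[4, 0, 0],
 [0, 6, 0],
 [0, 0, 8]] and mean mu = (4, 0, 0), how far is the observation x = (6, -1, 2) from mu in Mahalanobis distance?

Step 1 — centre the observation: (x - mu) = (2, -1, 2).

Step 2 — invert Sigma (cofactor / det for 3×3, or solve directly):
  Sigma^{-1} = [[0.25, 0, 0],
 [0, 0.1667, 0],
 [0, 0, 0.125]].

Step 3 — form the quadratic (x - mu)^T · Sigma^{-1} · (x - mu):
  Sigma^{-1} · (x - mu) = (0.5, -0.1667, 0.25).
  (x - mu)^T · [Sigma^{-1} · (x - mu)] = (2)·(0.5) + (-1)·(-0.1667) + (2)·(0.25) = 1.6667.

Step 4 — take square root: d = √(1.6667) ≈ 1.291.

d(x, mu) = √(1.6667) ≈ 1.291


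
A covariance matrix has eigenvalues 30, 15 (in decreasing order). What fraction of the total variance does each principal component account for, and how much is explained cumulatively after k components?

Step 1 — total variance = trace(Sigma) = Σ λ_i = 30 + 15 = 45.

Step 2 — fraction explained by component i = λ_i / Σ λ:
  PC1: 30/45 = 0.6667
  PC2: 15/45 = 0.3333

Step 3 — cumulative fraction after k components = (λ_1 + ... + λ_k) / Σ λ:
  k = 1: 30/45 = 0.6667
  k = 2: (30 + 15)/45 = 45/45 = 1

Summary (fraction, with percent):

explained: PC1 0.6667 (66.67%), PC2 0.3333 (33.33%);  cumulative: 0.6667, 1


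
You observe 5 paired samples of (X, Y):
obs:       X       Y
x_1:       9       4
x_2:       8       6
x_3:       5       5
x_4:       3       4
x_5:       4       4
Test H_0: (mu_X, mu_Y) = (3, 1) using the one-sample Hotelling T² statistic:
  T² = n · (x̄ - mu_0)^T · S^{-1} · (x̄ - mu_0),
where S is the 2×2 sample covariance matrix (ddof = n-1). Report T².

Step 1 — sample mean vector:
  mean(X) = (9 + 8 + 5 + 3 + 4) / 5 = 29/5 = 5.8
  mean(Y) = (4 + 6 + 5 + 4 + 4) / 5 = 23/5 = 4.6
  x̄ = (5.8, 4.6),  deviation x̄ - mu_0 = (5.8, 4.6) - (3, 1) = (2.8, 3.6).

Step 2 — sample covariance matrix, S[i,j] = (1/(n-1)) · Σ_k (x_{k,i} - mean_i) · (x_{k,j} - mean_j), divisor n-1 = 4:
  S[X,X] = ((3.2)·(3.2) + (2.2)·(2.2) + (-0.8)·(-0.8) + (-2.8)·(-2.8) + (-1.8)·(-1.8)) / 4 = 26.8/4 = 6.7
  S[X,Y] = ((3.2)·(-0.6) + (2.2)·(1.4) + (-0.8)·(0.4) + (-2.8)·(-0.6) + (-1.8)·(-0.6)) / 4 = 3.6/4 = 0.9
  S[Y,Y] = ((-0.6)·(-0.6) + (1.4)·(1.4) + (0.4)·(0.4) + (-0.6)·(-0.6) + (-0.6)·(-0.6)) / 4 = 3.2/4 = 0.8
  S = [[6.7, 0.9],
 [0.9, 0.8]].

Step 3 — invert S. det(S) = 6.7·0.8 - (0.9)² = 4.55.
  S^{-1} = (1/det) · [[d, -b], [-b, a]] = [[0.1758, -0.1978],
 [-0.1978, 1.4725]].

Step 4 — quadratic form (x̄ - mu_0)^T · S^{-1} · (x̄ - mu_0):
  S^{-1} · (x̄ - mu_0) = (-0.2198, 4.7473),
  (x̄ - mu_0)^T · [...] = (2.8)·(-0.2198) + (3.6)·(4.7473) = 16.4747.

Step 5 — scale by n: T² = 5 · 16.4747 = 82.3736.

T² ≈ 82.3736


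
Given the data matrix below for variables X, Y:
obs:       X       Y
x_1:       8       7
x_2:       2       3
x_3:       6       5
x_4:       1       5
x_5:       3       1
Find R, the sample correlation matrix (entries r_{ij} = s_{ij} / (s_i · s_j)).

Step 1 — column means:
  mean(X) = (8 + 2 + 6 + 1 + 3) / 5 = 20/5 = 4
  mean(Y) = (7 + 3 + 5 + 5 + 1) / 5 = 21/5 = 4.2

Step 2 — sample variances and covariances s[i,j] = (1/(n-1)) · Σ_k (x_{k,i} - mean_i) · (x_{k,j} - mean_j), with n-1 = 4:
  s[X,X] = ((4)·(4) + (-2)·(-2) + (2)·(2) + (-3)·(-3) + (-1)·(-1)) / 4 = 34/4 = 8.5
  s[X,Y] = ((4)·(2.8) + (-2)·(-1.2) + (2)·(0.8) + (-3)·(0.8) + (-1)·(-3.2)) / 4 = 16/4 = 4
  s[Y,Y] = ((2.8)·(2.8) + (-1.2)·(-1.2) + (0.8)·(0.8) + (0.8)·(0.8) + (-3.2)·(-3.2)) / 4 = 20.8/4 = 5.2
  Sample standard deviations s_i = √(s[i,i]):
  s(X) = √(8.5) = 2.9155
  s(Y) = √(5.2) = 2.2804

Step 3 — r_{ij} = s_{ij} / (s_i · s_j):
  r[X,X] = 1 (diagonal).
  r[X,Y] = 4 / (2.9155 · 2.2804) = 4 / 6.6483 = 0.6017
  r[Y,Y] = 1 (diagonal).

R is symmetric with unit diagonal. Assembling:

R = [[1, 0.6017],
 [0.6017, 1]]


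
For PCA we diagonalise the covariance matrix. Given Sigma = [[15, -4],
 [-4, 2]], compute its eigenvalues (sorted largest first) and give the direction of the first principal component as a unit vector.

Step 1 — characteristic polynomial of 2×2 Sigma:
  det(Sigma - λI) = λ² - trace · λ + det = 0.
  trace = 15 + 2 = 17, det = 15·2 - (-4)² = 14.
Step 2 — discriminant:
  Δ = trace² - 4·det = 289 - 56 = 233.
Step 3 — eigenvalues:
  λ = (trace ± √Δ)/2 = (17 ± 15.2643)/2,
  λ_1 = 16.1322,  λ_2 = 0.8678.

Step 4 — unit eigenvector for λ_1: solve (Sigma - λ_1 I)v = 0. First row:
  (15 - 16.1322)·v_x + (-4)·v_y = 0, i.e. (-1.1322)·v_x + (-4)·v_y = 0,
  so v ∝ (b, λ_1 - a) = (-4, 1.1322); multiply by -1 so the first entry is positive: u = (4, -1.1322).
  ||u|| = √((4)² + (-1.1322)²) = √(17.2818) ≈ 4.1571,
  v_1 = u/||u|| ≈ (0.9622, -0.2723) (||v_1|| = 1).

λ_1 = 16.1322,  λ_2 = 0.8678;  v_1 ≈ (0.9622, -0.2723)


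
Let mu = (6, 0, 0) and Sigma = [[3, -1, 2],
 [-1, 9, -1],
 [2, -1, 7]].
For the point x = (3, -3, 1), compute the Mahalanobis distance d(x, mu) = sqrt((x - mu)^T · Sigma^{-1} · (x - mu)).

Step 1 — centre the observation: (x - mu) = (-3, -3, 1).

Step 2 — invert Sigma (cofactor / det for 3×3, or solve directly):
  Sigma^{-1} = [[0.4218, 0.034, -0.1156],
 [0.034, 0.1156, 0.0068],
 [-0.1156, 0.0068, 0.1769]].

Step 3 — form the quadratic (x - mu)^T · Sigma^{-1} · (x - mu):
  Sigma^{-1} · (x - mu) = (-1.483, -0.4422, 0.5034).
  (x - mu)^T · [Sigma^{-1} · (x - mu)] = (-3)·(-1.483) + (-3)·(-0.4422) + (1)·(0.5034) = 6.2789.

Step 4 — take square root: d = √(6.2789) ≈ 2.5058.

d(x, mu) = √(6.2789) ≈ 2.5058


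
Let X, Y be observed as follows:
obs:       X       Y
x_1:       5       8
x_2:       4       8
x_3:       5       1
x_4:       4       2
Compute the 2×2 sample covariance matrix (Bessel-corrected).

Step 1 — column means:
  mean(X) = (5 + 4 + 5 + 4) / 4 = 18/4 = 4.5
  mean(Y) = (8 + 8 + 1 + 2) / 4 = 19/4 = 4.75

Step 2 — sample covariance S[i,j] = (1/(n-1)) · Σ_k (x_{k,i} - mean_i) · (x_{k,j} - mean_j), with n-1 = 3.
  S[X,X] = ((0.5)·(0.5) + (-0.5)·(-0.5) + (0.5)·(0.5) + (-0.5)·(-0.5)) / 3 = 1/3 = 0.3333
  S[X,Y] = ((0.5)·(3.25) + (-0.5)·(3.25) + (0.5)·(-3.75) + (-0.5)·(-2.75)) / 3 = -0.5/3 = -0.1667
  S[Y,Y] = ((3.25)·(3.25) + (3.25)·(3.25) + (-3.75)·(-3.75) + (-2.75)·(-2.75)) / 3 = 42.75/3 = 14.25

S is symmetric (S[j,i] = S[i,j]). Assembling:

S = [[0.3333, -0.1667],
 [-0.1667, 14.25]]


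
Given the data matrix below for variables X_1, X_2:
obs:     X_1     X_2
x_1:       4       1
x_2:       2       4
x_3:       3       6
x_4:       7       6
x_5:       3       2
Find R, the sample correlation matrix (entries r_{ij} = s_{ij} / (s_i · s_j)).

Step 1 — column means:
  mean(X_1) = (4 + 2 + 3 + 7 + 3) / 5 = 19/5 = 3.8
  mean(X_2) = (1 + 4 + 6 + 6 + 2) / 5 = 19/5 = 3.8

Step 2 — sample variances and covariances s[i,j] = (1/(n-1)) · Σ_k (x_{k,i} - mean_i) · (x_{k,j} - mean_j), with n-1 = 4:
  s[X_1,X_1] = ((0.2)·(0.2) + (-1.8)·(-1.8) + (-0.8)·(-0.8) + (3.2)·(3.2) + (-0.8)·(-0.8)) / 4 = 14.8/4 = 3.7
  s[X_1,X_2] = ((0.2)·(-2.8) + (-1.8)·(0.2) + (-0.8)·(2.2) + (3.2)·(2.2) + (-0.8)·(-1.8)) / 4 = 5.8/4 = 1.45
  s[X_2,X_2] = ((-2.8)·(-2.8) + (0.2)·(0.2) + (2.2)·(2.2) + (2.2)·(2.2) + (-1.8)·(-1.8)) / 4 = 20.8/4 = 5.2
  Sample standard deviations s_i = √(s[i,i]):
  s(X_1) = √(3.7) = 1.9235
  s(X_2) = √(5.2) = 2.2804

Step 3 — r_{ij} = s_{ij} / (s_i · s_j):
  r[X_1,X_1] = 1 (diagonal).
  r[X_1,X_2] = 1.45 / (1.9235 · 2.2804) = 1.45 / 4.3863 = 0.3306
  r[X_2,X_2] = 1 (diagonal).

R is symmetric with unit diagonal. Assembling:

R = [[1, 0.3306],
 [0.3306, 1]]


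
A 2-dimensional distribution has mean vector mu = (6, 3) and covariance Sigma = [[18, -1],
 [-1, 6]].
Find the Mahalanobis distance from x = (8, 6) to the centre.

Step 1 — centre the observation: (x - mu) = (2, 3).

Step 2 — invert Sigma. det(Sigma) = 18·6 - (-1)² = 107.
  Sigma^{-1} = (1/det) · [[d, -b], [-b, a]] = [[0.0561, 0.0093],
 [0.0093, 0.1682]].

Step 3 — form the quadratic (x - mu)^T · Sigma^{-1} · (x - mu):
  Sigma^{-1} · (x - mu) = (0.1402, 0.5234).
  (x - mu)^T · [Sigma^{-1} · (x - mu)] = (2)·(0.1402) + (3)·(0.5234) = 1.8505.

Step 4 — take square root: d = √(1.8505) ≈ 1.3603.

d(x, mu) = √(1.8505) ≈ 1.3603


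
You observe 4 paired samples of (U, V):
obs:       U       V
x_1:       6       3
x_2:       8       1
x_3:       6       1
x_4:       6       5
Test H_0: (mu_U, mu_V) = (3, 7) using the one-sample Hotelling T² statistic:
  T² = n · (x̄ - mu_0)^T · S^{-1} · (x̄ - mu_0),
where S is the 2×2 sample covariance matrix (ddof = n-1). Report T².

Step 1 — sample mean vector:
  mean(U) = (6 + 8 + 6 + 6) / 4 = 26/4 = 6.5
  mean(V) = (3 + 1 + 1 + 5) / 4 = 10/4 = 2.5
  x̄ = (6.5, 2.5),  deviation x̄ - mu_0 = (6.5, 2.5) - (3, 7) = (3.5, -4.5).

Step 2 — sample covariance matrix, S[i,j] = (1/(n-1)) · Σ_k (x_{k,i} - mean_i) · (x_{k,j} - mean_j), divisor n-1 = 3:
  S[U,U] = ((-0.5)·(-0.5) + (1.5)·(1.5) + (-0.5)·(-0.5) + (-0.5)·(-0.5)) / 3 = 3/3 = 1
  S[U,V] = ((-0.5)·(0.5) + (1.5)·(-1.5) + (-0.5)·(-1.5) + (-0.5)·(2.5)) / 3 = -3/3 = -1
  S[V,V] = ((0.5)·(0.5) + (-1.5)·(-1.5) + (-1.5)·(-1.5) + (2.5)·(2.5)) / 3 = 11/3 = 3.6667
  S = [[1, -1],
 [-1, 3.6667]].

Step 3 — invert S. det(S) = 1·3.6667 - (-1)² = 2.6667.
  S^{-1} = (1/det) · [[d, -b], [-b, a]] = [[1.375, 0.375],
 [0.375, 0.375]].

Step 4 — quadratic form (x̄ - mu_0)^T · S^{-1} · (x̄ - mu_0):
  S^{-1} · (x̄ - mu_0) = (3.125, -0.375),
  (x̄ - mu_0)^T · [...] = (3.5)·(3.125) + (-4.5)·(-0.375) = 12.625.

Step 5 — scale by n: T² = 4 · 12.625 = 50.5.

T² ≈ 50.5


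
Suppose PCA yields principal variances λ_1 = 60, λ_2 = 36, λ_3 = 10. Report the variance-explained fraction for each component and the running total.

Step 1 — total variance = trace(Sigma) = Σ λ_i = 60 + 36 + 10 = 106.

Step 2 — fraction explained by component i = λ_i / Σ λ:
  PC1: 60/106 = 0.566
  PC2: 36/106 = 0.3396
  PC3: 10/106 = 0.0943

Step 3 — cumulative fraction after k components = (λ_1 + ... + λ_k) / Σ λ:
  k = 1: 60/106 = 0.566
  k = 2: (60 + 36)/106 = 96/106 = 0.9057
  k = 3: (60 + 36 + 10)/106 = 106/106 = 1

Summary (fraction, with percent):

explained: PC1 0.566 (56.6%), PC2 0.3396 (33.96%), PC3 0.0943 (9.43%);  cumulative: 0.566, 0.9057, 1


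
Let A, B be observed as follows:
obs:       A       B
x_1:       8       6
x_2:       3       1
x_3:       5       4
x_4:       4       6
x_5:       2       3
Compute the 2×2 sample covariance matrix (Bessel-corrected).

Step 1 — column means:
  mean(A) = (8 + 3 + 5 + 4 + 2) / 5 = 22/5 = 4.4
  mean(B) = (6 + 1 + 4 + 6 + 3) / 5 = 20/5 = 4

Step 2 — sample covariance S[i,j] = (1/(n-1)) · Σ_k (x_{k,i} - mean_i) · (x_{k,j} - mean_j), with n-1 = 4.
  S[A,A] = ((3.6)·(3.6) + (-1.4)·(-1.4) + (0.6)·(0.6) + (-0.4)·(-0.4) + (-2.4)·(-2.4)) / 4 = 21.2/4 = 5.3
  S[A,B] = ((3.6)·(2) + (-1.4)·(-3) + (0.6)·(0) + (-0.4)·(2) + (-2.4)·(-1)) / 4 = 13/4 = 3.25
  S[B,B] = ((2)·(2) + (-3)·(-3) + (0)·(0) + (2)·(2) + (-1)·(-1)) / 4 = 18/4 = 4.5

S is symmetric (S[j,i] = S[i,j]). Assembling:

S = [[5.3, 3.25],
 [3.25, 4.5]]


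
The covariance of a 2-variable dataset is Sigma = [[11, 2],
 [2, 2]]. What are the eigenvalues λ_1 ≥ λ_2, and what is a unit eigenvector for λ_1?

Step 1 — characteristic polynomial of 2×2 Sigma:
  det(Sigma - λI) = λ² - trace · λ + det = 0.
  trace = 11 + 2 = 13, det = 11·2 - (2)² = 18.
Step 2 — discriminant:
  Δ = trace² - 4·det = 169 - 72 = 97.
Step 3 — eigenvalues:
  λ = (trace ± √Δ)/2 = (13 ± 9.8489)/2,
  λ_1 = 11.4244,  λ_2 = 1.5756.

Step 4 — unit eigenvector for λ_1: solve (Sigma - λ_1 I)v = 0. First row:
  (11 - 11.4244)·v_x + (2)·v_y = 0, i.e. (-0.4244)·v_x + (2)·v_y = 0,
  so v ∝ (b, λ_1 - a) = (2, 0.4244) = u.
  ||u|| = √((2)² + (0.4244)²) = √(4.1801) ≈ 2.0445,
  v_1 = u/||u|| ≈ (0.9782, 0.2076) (||v_1|| = 1).

λ_1 = 11.4244,  λ_2 = 1.5756;  v_1 ≈ (0.9782, 0.2076)


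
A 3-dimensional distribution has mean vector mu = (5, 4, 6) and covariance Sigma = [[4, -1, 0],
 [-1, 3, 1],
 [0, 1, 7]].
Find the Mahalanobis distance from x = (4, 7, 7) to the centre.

Step 1 — centre the observation: (x - mu) = (-1, 3, 1).

Step 2 — invert Sigma (cofactor / det for 3×3, or solve directly):
  Sigma^{-1} = [[0.274, 0.0959, -0.0137],
 [0.0959, 0.3836, -0.0548],
 [-0.0137, -0.0548, 0.1507]].

Step 3 — form the quadratic (x - mu)^T · Sigma^{-1} · (x - mu):
  Sigma^{-1} · (x - mu) = (0, 1, 0).
  (x - mu)^T · [Sigma^{-1} · (x - mu)] = (-1)·(0) + (3)·(1) + (1)·(0) = 3.

Step 4 — take square root: d = √(3) ≈ 1.7321.

d(x, mu) = √(3) ≈ 1.7321


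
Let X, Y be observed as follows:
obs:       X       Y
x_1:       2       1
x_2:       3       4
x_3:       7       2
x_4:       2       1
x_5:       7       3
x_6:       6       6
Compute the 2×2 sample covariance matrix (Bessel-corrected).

Step 1 — column means:
  mean(X) = (2 + 3 + 7 + 2 + 7 + 6) / 6 = 27/6 = 4.5
  mean(Y) = (1 + 4 + 2 + 1 + 3 + 6) / 6 = 17/6 = 2.8333

Step 2 — sample covariance S[i,j] = (1/(n-1)) · Σ_k (x_{k,i} - mean_i) · (x_{k,j} - mean_j), with n-1 = 5.
  S[X,X] = ((-2.5)·(-2.5) + (-1.5)·(-1.5) + (2.5)·(2.5) + (-2.5)·(-2.5) + (2.5)·(2.5) + (1.5)·(1.5)) / 5 = 29.5/5 = 5.9
  S[X,Y] = ((-2.5)·(-1.8333) + (-1.5)·(1.1667) + (2.5)·(-0.8333) + (-2.5)·(-1.8333) + (2.5)·(0.1667) + (1.5)·(3.1667)) / 5 = 10.5/5 = 2.1
  S[Y,Y] = ((-1.8333)·(-1.8333) + (1.1667)·(1.1667) + (-0.8333)·(-0.8333) + (-1.8333)·(-1.8333) + (0.1667)·(0.1667) + (3.1667)·(3.1667)) / 5 = 18.8333/5 = 3.7667

S is symmetric (S[j,i] = S[i,j]). Assembling:

S = [[5.9, 2.1],
 [2.1, 3.7667]]


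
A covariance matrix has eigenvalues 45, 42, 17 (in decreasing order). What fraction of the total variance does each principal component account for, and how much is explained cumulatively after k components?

Step 1 — total variance = trace(Sigma) = Σ λ_i = 45 + 42 + 17 = 104.

Step 2 — fraction explained by component i = λ_i / Σ λ:
  PC1: 45/104 = 0.4327
  PC2: 42/104 = 0.4038
  PC3: 17/104 = 0.1635

Step 3 — cumulative fraction after k components = (λ_1 + ... + λ_k) / Σ λ:
  k = 1: 45/104 = 0.4327
  k = 2: (45 + 42)/104 = 87/104 = 0.8365
  k = 3: (45 + 42 + 17)/104 = 104/104 = 1

Summary (fraction, with percent):

explained: PC1 0.4327 (43.27%), PC2 0.4038 (40.38%), PC3 0.1635 (16.35%);  cumulative: 0.4327, 0.8365, 1


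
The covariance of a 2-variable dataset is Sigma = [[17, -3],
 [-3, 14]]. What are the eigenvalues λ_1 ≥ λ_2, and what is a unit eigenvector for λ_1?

Step 1 — characteristic polynomial of 2×2 Sigma:
  det(Sigma - λI) = λ² - trace · λ + det = 0.
  trace = 17 + 14 = 31, det = 17·14 - (-3)² = 229.
Step 2 — discriminant:
  Δ = trace² - 4·det = 961 - 916 = 45.
Step 3 — eigenvalues:
  λ = (trace ± √Δ)/2 = (31 ± 6.7082)/2,
  λ_1 = 18.8541,  λ_2 = 12.1459.

Step 4 — unit eigenvector for λ_1: solve (Sigma - λ_1 I)v = 0. First row:
  (17 - 18.8541)·v_x + (-3)·v_y = 0, i.e. (-1.8541)·v_x + (-3)·v_y = 0,
  so v ∝ (b, λ_1 - a) = (-3, 1.8541); multiply by -1 so the first entry is positive: u = (3, -1.8541).
  ||u|| = √((3)² + (-1.8541)²) = √(12.4377) ≈ 3.5267,
  v_1 = u/||u|| ≈ (0.8507, -0.5257) (||v_1|| = 1).

λ_1 = 18.8541,  λ_2 = 12.1459;  v_1 ≈ (0.8507, -0.5257)


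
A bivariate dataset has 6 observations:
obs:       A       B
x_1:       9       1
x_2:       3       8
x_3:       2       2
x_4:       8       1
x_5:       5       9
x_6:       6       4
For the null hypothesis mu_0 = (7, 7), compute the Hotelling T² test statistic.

Step 1 — sample mean vector:
  mean(A) = (9 + 3 + 2 + 8 + 5 + 6) / 6 = 33/6 = 5.5
  mean(B) = (1 + 8 + 2 + 1 + 9 + 4) / 6 = 25/6 = 4.1667
  x̄ = (5.5, 4.1667),  deviation x̄ - mu_0 = (5.5, 4.1667) - (7, 7) = (-1.5, -2.8333).

Step 2 — sample covariance matrix, S[i,j] = (1/(n-1)) · Σ_k (x_{k,i} - mean_i) · (x_{k,j} - mean_j), divisor n-1 = 5:
  S[A,A] = ((3.5)·(3.5) + (-2.5)·(-2.5) + (-3.5)·(-3.5) + (2.5)·(2.5) + (-0.5)·(-0.5) + (0.5)·(0.5)) / 5 = 37.5/5 = 7.5
  S[A,B] = ((3.5)·(-3.1667) + (-2.5)·(3.8333) + (-3.5)·(-2.1667) + (2.5)·(-3.1667) + (-0.5)·(4.8333) + (0.5)·(-0.1667)) / 5 = -23.5/5 = -4.7
  S[B,B] = ((-3.1667)·(-3.1667) + (3.8333)·(3.8333) + (-2.1667)·(-2.1667) + (-3.1667)·(-3.1667) + (4.8333)·(4.8333) + (-0.1667)·(-0.1667)) / 5 = 62.8333/5 = 12.5667
  S = [[7.5, -4.7],
 [-4.7, 12.5667]].

Step 3 — invert S. det(S) = 7.5·12.5667 - (-4.7)² = 72.16.
  S^{-1} = (1/det) · [[d, -b], [-b, a]] = [[0.1742, 0.0651],
 [0.0651, 0.1039]].

Step 4 — quadratic form (x̄ - mu_0)^T · S^{-1} · (x̄ - mu_0):
  S^{-1} · (x̄ - mu_0) = (-0.4458, -0.3922),
  (x̄ - mu_0)^T · [...] = (-1.5)·(-0.4458) + (-2.8333)·(-0.3922) = 1.7798.

Step 5 — scale by n: T² = 6 · 1.7798 = 10.679.

T² ≈ 10.679
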